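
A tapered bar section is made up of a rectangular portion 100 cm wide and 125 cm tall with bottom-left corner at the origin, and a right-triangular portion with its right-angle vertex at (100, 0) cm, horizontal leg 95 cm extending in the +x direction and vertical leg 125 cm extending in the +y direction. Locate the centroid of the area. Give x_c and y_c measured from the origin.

Part | A | x̄ᵢ | ȳᵢ | A·x̄ᵢ | A·ȳᵢ
rectangular portion | 12500.00 | 50.00 | 62.50 | 625000.00 | 781250.00
triangular portion | 5937.50 | 131.67 | 41.67 | 781770.83 | 247395.83
Σ | 18437.50 |  |  | 1406770.83 | 1028645.83
x_c = 1406770.83 / 18437.50 = 76.30 cm
y_c = 1028645.83 / 18437.50 = 55.79 cm

x_c = 76.30 cm, y_c = 55.79 cm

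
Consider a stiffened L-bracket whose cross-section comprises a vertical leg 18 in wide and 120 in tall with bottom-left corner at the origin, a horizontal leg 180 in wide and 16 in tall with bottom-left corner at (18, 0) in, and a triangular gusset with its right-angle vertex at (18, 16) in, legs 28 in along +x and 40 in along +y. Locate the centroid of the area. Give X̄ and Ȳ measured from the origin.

vertical leg: A = 18 × 120 = 2160.00, centroid at (9.00, 60.00).
horizontal leg: A = 180 × 16 = 2880.00, centroid at (108.00, 8.00).
gusset: A = ½·28·40 = 560.00, centroid at (27.33, 29.33).
ΣA = 5600.00 in²
ΣAX̄ = (2160.00)(9.00) + (2880.00)(108.00) + (560.00)(27.33) = 345786.67 in³
ΣAȲ = (2160.00)(60.00) + (2880.00)(8.00) + (560.00)(29.33) = 169066.67 in³
X̄ = 345786.67 / 5600.00 = 61.75 in
Ȳ = 169066.67 / 5600.00 = 30.19 in

X̄ = 61.75 in, Ȳ = 30.19 in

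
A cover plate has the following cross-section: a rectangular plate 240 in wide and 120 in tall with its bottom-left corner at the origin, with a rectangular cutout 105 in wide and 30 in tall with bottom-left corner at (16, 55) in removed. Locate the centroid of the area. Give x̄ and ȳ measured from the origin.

plate: A = 240 × 120 = 28800.00, centroid at (120.00, 60.00).
hole: A = −(105 × 30) = -3150.00, centroid at (68.50, 70.00).
ΣA = 25650.00 in², ΣAx̄ = 3240225.00 in³, ΣAȳ = 1507500.00 in³.
x̄ = 3240225.00/25650.00 = 126.32 in; ȳ = 1507500.00/25650.00 = 58.77 in.

x̄ = 126.32 in, ȳ = 58.77 in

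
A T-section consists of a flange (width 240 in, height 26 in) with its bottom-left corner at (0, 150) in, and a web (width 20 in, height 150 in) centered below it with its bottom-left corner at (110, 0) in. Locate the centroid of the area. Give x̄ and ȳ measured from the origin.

web: A = 20 × 150 = 3000.00, centroid at (120.00, 75.00).
flange: A = 240 × 26 = 6240.00, centroid at (120.00, 163.00).
ΣA = 9240.00 in², ΣAx̄ = 1108800.00 in³, ΣAȳ = 1242120.00 in³.
x̄ = 1108800.00/9240.00 = 120.00 in; ȳ = 1242120.00/9240.00 = 134.43 in.

x̄ = 120.00 in, ȳ = 134.43 in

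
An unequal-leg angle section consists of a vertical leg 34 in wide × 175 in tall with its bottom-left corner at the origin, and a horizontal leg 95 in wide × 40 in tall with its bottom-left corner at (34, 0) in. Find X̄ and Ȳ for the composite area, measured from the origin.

X̄ = 42.14 in, Ȳ = 61.19 in

Part | A | x̄ᵢ | ȳᵢ | A·x̄ᵢ | A·ȳᵢ
vertical leg | 5950.00 | 17.00 | 87.50 | 101150.00 | 520625.00
horizontal leg | 3800.00 | 81.50 | 20.00 | 309700.00 | 76000.00
Σ | 9750.00 |  |  | 410850.00 | 596625.00
X̄ = 410850.00 / 9750.00 = 42.14 in
Ȳ = 596625.00 / 9750.00 = 61.19 in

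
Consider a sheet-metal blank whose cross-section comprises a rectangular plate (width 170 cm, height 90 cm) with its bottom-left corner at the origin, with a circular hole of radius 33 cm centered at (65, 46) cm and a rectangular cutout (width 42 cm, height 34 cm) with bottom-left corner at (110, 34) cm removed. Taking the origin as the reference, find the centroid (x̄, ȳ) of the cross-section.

x̄ = 85.26 cm, ȳ = 43.85 cm

Part | A | x̄ᵢ | ȳᵢ | A·x̄ᵢ | A·ȳᵢ
plate | 15300.00 | 85.00 | 45.00 | 1300500.00 | 688500.00
hole 1 | -3421.19 | 65.00 | 46.00 | -222377.64 | -157374.94
hole 2 | -1428.00 | 131.00 | 51.00 | -187068.00 | -72828.00
Σ | 10450.81 |  |  | 891054.36 | 458297.06
x̄ = 891054.36 / 10450.81 = 85.26 cm
ȳ = 458297.06 / 10450.81 = 43.85 cm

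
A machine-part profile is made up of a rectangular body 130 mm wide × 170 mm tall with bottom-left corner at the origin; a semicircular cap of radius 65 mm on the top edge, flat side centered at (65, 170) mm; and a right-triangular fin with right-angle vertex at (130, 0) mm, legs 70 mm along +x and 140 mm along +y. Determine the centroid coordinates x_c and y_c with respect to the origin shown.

rectangular body: A = 130 × 170 = 22100.00, centroid at (65.00, 85.00).
semicircular top: A = ½π·65² = 6636.61, centroid at (65.00, 197.59).
triangular fin: A = ½·70·140 = 4900.00, centroid at (153.33, 46.67).
ΣA = 33636.61 mm²
ΣAx_c = (22100.00)(65.00) + (6636.61)(65.00) + (4900.00)(153.33) = 2619213.27 mm³
ΣAy_c = (22100.00)(85.00) + (6636.61)(197.59) + (4900.00)(46.67) = 3418474.46 mm³
x_c = 2619213.27 / 33636.61 = 77.87 mm
y_c = 3418474.46 / 33636.61 = 101.63 mm

x_c = 77.87 mm, y_c = 101.63 mm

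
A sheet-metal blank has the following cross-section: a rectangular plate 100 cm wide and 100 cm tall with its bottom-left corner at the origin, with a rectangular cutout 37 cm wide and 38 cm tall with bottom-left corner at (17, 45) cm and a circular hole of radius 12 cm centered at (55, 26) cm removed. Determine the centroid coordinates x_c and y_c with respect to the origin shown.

x_c = 52.23 cm, y_c = 48.92 cm

plate: A = 100 × 100 = 10000.00, centroid at (50.00, 50.00).
hole 1: A = −(37 × 38) = -1406.00, centroid at (35.50, 64.00).
hole 2: A = −π·12² = -452.39, centroid at (55.00, 26.00).
ΣA = 8141.61 cm²
ΣAx_c = (10000.00)(50.00) + (-1406.00)(35.50) + (-452.39)(55.00) = 425205.59 cm³
ΣAy_c = (10000.00)(50.00) + (-1406.00)(64.00) + (-452.39)(26.00) = 398253.88 cm³
x_c = 425205.59 / 8141.61 = 52.23 cm
y_c = 398253.88 / 8141.61 = 48.92 cm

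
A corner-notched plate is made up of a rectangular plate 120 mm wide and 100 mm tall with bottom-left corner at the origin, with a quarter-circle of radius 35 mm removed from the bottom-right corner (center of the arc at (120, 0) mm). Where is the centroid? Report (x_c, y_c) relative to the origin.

Part | A | x̄ᵢ | ȳᵢ | A·x̄ᵢ | A·ȳᵢ
plate | 12000.00 | 60.00 | 50.00 | 720000.00 | 600000.00
removed quarter-circle | -962.11 | 105.15 | 14.85 | -101161.86 | -14291.67
Σ | 11037.89 |  |  | 618838.14 | 585708.33
x_c = 618838.14 / 11037.89 = 56.06 mm
y_c = 585708.33 / 11037.89 = 53.06 mm

x_c = 56.06 mm, y_c = 53.06 mm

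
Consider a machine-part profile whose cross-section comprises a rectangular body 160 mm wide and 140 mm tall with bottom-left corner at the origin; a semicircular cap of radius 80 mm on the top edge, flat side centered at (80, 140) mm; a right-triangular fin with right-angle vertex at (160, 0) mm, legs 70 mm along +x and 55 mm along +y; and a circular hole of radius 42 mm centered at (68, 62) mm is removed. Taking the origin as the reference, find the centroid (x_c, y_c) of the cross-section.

Part | A | x̄ᵢ | ȳᵢ | A·x̄ᵢ | A·ȳᵢ
rectangular body | 22400.00 | 80.00 | 70.00 | 1792000.00 | 1568000.00
semicircular top | 10053.10 | 80.00 | 173.95 | 804247.72 | 1748766.84
triangular fin | 1925.00 | 183.33 | 18.33 | 352916.67 | 35291.67
hole | -5541.77 | 68.00 | 62.00 | -376840.32 | -343589.71
Σ | 28836.33 |  |  | 2572324.06 | 3008468.80
x_c = 2572324.06 / 28836.33 = 89.20 mm
y_c = 3008468.80 / 28836.33 = 104.33 mm

x_c = 89.20 mm, y_c = 104.33 mm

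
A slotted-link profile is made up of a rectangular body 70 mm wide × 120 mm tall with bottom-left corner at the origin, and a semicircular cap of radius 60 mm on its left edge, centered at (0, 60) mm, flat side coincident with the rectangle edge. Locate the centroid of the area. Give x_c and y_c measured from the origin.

rectangular body: A = 70 × 120 = 8400.00, centroid at (35.00, 60.00).
semicircular end: A = ½π·60² = 5654.87, centroid at (-25.46, 60.00).
ΣA = 14054.87 mm², ΣAx_c = 150000.00 mm³, ΣAy_c = 843292.01 mm³.
x_c = 150000.00/14054.87 = 10.67 mm; y_c = 843292.01/14054.87 = 60.00 mm.

x_c = 10.67 mm, y_c = 60.00 mm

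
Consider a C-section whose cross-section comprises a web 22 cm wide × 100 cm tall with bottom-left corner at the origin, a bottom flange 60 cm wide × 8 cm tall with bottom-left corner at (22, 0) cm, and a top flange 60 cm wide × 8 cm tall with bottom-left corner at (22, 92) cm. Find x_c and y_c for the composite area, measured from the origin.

web: A = 22 × 100 = 2200.00, centroid at (11.00, 50.00).
bottom flange: A = 60 × 8 = 480.00, centroid at (52.00, 4.00).
top flange: A = 60 × 8 = 480.00, centroid at (52.00, 96.00).
ΣA = 3160.00 cm²
ΣAx_c = (2200.00)(11.00) + (480.00)(52.00) + (480.00)(52.00) = 74120.00 cm³
ΣAy_c = (2200.00)(50.00) + (480.00)(4.00) + (480.00)(96.00) = 158000.00 cm³
x_c = 74120.00 / 3160.00 = 23.46 cm
y_c = 158000.00 / 3160.00 = 50.00 cm

x_c = 23.46 cm, y_c = 50.00 cm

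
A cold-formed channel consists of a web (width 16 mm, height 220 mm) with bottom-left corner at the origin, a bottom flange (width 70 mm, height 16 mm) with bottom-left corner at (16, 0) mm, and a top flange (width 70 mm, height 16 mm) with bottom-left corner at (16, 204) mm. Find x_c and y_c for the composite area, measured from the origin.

web: A = 16 × 220 = 3520.00, centroid at (8.00, 110.00).
bottom flange: A = 70 × 16 = 1120.00, centroid at (51.00, 8.00).
top flange: A = 70 × 16 = 1120.00, centroid at (51.00, 212.00).
ΣA = 5760.00 mm²
ΣAx_c = (3520.00)(8.00) + (1120.00)(51.00) + (1120.00)(51.00) = 142400.00 mm³
ΣAy_c = (3520.00)(110.00) + (1120.00)(8.00) + (1120.00)(212.00) = 633600.00 mm³
x_c = 142400.00 / 5760.00 = 24.72 mm
y_c = 633600.00 / 5760.00 = 110.00 mm

x_c = 24.72 mm, y_c = 110.00 mm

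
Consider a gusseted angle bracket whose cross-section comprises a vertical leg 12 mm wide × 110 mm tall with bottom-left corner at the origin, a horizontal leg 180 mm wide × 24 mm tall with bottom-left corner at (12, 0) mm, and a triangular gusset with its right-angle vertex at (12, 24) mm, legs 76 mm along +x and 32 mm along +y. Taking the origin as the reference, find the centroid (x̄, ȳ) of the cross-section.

vertical leg: A = 12 × 110 = 1320.00, centroid at (6.00, 55.00).
horizontal leg: A = 180 × 24 = 4320.00, centroid at (102.00, 12.00).
gusset: A = ½·76·32 = 1216.00, centroid at (37.33, 34.67).
ΣA = 6856.00 mm²
ΣAx̄ = (1320.00)(6.00) + (4320.00)(102.00) + (1216.00)(37.33) = 493957.33 mm³
ΣAȳ = (1320.00)(55.00) + (4320.00)(12.00) + (1216.00)(34.67) = 166594.67 mm³
x̄ = 493957.33 / 6856.00 = 72.05 mm
ȳ = 166594.67 / 6856.00 = 24.30 mm

x̄ = 72.05 mm, ȳ = 24.30 mm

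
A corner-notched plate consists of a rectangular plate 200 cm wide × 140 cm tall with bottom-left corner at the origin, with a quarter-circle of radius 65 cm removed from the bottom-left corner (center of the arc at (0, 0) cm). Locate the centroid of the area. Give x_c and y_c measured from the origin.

x_c = 109.74 cm, y_c = 75.70 cm

plate: A = 200 × 140 = 28000.00, centroid at (100.00, 70.00).
removed quarter-circle: A = −¼π·65² = -3318.31, centroid at (27.59, 27.59).
ΣA = 24681.69 cm²
ΣAx_c = (28000.00)(100.00) + (-3318.31)(27.59) = 2708458.33 cm³
ΣAy_c = (28000.00)(70.00) + (-3318.31)(27.59) = 1868458.33 cm³
x_c = 2708458.33 / 24681.69 = 109.74 cm
y_c = 1868458.33 / 24681.69 = 75.70 cm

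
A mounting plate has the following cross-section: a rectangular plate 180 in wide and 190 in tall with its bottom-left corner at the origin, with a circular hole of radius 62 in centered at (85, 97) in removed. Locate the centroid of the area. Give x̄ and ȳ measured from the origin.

Part | A | x̄ᵢ | ȳᵢ | A·x̄ᵢ | A·ȳᵢ
plate | 34200.00 | 90.00 | 95.00 | 3078000.00 | 3249000.00
hole | -12076.28 | 85.00 | 97.00 | -1026483.98 | -1171399.37
Σ | 22123.72 |  |  | 2051516.02 | 2077600.63
x̄ = 2051516.02 / 22123.72 = 92.73 in
ȳ = 2077600.63 / 22123.72 = 93.91 in

x̄ = 92.73 in, ȳ = 93.91 in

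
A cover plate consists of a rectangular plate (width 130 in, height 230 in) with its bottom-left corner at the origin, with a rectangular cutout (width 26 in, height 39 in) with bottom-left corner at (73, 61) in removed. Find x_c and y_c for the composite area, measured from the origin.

x_c = 64.26 in, y_c = 116.21 in

plate: A = 130 × 230 = 29900.00, centroid at (65.00, 115.00).
hole: A = −(26 × 39) = -1014.00, centroid at (86.00, 80.50).
ΣA = 28886.00 in²
ΣAx_c = (29900.00)(65.00) + (-1014.00)(86.00) = 1856296.00 in³
ΣAy_c = (29900.00)(115.00) + (-1014.00)(80.50) = 3356873.00 in³
x_c = 1856296.00 / 28886.00 = 64.26 in
y_c = 3356873.00 / 28886.00 = 116.21 in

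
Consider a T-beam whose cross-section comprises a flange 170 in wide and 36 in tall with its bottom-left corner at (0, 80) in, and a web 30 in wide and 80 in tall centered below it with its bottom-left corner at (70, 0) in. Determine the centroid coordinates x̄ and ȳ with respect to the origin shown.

web: A = 30 × 80 = 2400.00, centroid at (85.00, 40.00).
flange: A = 170 × 36 = 6120.00, centroid at (85.00, 98.00).
ΣA = 8520.00 in², ΣAx̄ = 724200.00 in³, ΣAȳ = 695760.00 in³.
x̄ = 724200.00/8520.00 = 85.00 in; ȳ = 695760.00/8520.00 = 81.66 in.

x̄ = 85.00 in, ȳ = 81.66 in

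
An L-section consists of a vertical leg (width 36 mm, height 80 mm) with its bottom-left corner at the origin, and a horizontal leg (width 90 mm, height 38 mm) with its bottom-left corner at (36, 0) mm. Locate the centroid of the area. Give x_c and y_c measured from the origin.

vertical leg: A = 36 × 80 = 2880.00, centroid at (18.00, 40.00).
horizontal leg: A = 90 × 38 = 3420.00, centroid at (81.00, 19.00).
ΣA = 6300.00 mm²
ΣAx_c = (2880.00)(18.00) + (3420.00)(81.00) = 328860.00 mm³
ΣAy_c = (2880.00)(40.00) + (3420.00)(19.00) = 180180.00 mm³
x_c = 328860.00 / 6300.00 = 52.20 mm
y_c = 180180.00 / 6300.00 = 28.60 mm

x_c = 52.20 mm, y_c = 28.60 mm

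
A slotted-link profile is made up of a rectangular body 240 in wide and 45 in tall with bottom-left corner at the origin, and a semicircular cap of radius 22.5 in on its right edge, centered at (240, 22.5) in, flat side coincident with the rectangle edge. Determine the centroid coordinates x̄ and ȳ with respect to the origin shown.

x̄ = 128.88 in, ȳ = 22.50 in

Part | A | x̄ᵢ | ȳᵢ | A·x̄ᵢ | A·ȳᵢ
rectangular body | 10800.00 | 120.00 | 22.50 | 1296000.00 | 243000.00
semicircular end | 795.22 | 249.55 | 22.50 | 198445.50 | 17892.35
Σ | 11595.22 |  |  | 1494445.50 | 260892.35
x̄ = 1494445.50 / 11595.22 = 128.88 in
ȳ = 260892.35 / 11595.22 = 22.50 in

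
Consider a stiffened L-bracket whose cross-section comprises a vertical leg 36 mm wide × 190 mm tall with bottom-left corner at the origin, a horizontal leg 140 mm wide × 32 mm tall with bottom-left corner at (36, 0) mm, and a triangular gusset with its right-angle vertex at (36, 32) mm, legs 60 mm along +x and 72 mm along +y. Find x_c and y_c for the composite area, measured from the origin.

Part | A | x̄ᵢ | ȳᵢ | A·x̄ᵢ | A·ȳᵢ
vertical leg | 6840.00 | 18.00 | 95.00 | 123120.00 | 649800.00
horizontal leg | 4480.00 | 106.00 | 16.00 | 474880.00 | 71680.00
gusset | 2160.00 | 56.00 | 56.00 | 120960.00 | 120960.00
Σ | 13480.00 |  |  | 718960.00 | 842440.00
x_c = 718960.00 / 13480.00 = 53.34 mm
y_c = 842440.00 / 13480.00 = 62.50 mm

x_c = 53.34 mm, y_c = 62.50 mm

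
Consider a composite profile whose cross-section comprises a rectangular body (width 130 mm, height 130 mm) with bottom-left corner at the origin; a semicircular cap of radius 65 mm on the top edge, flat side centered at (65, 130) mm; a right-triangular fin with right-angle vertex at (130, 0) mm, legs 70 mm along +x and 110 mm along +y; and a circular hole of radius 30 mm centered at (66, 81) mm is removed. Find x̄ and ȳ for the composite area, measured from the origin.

rectangular body: A = 130 × 130 = 16900.00, centroid at (65.00, 65.00).
semicircular top: A = ½π·65² = 6636.61, centroid at (65.00, 157.59).
triangular fin: A = ½·70·110 = 3850.00, centroid at (153.33, 36.67).
hole: A = −π·30² = -2827.43, centroid at (66.00, 81.00).
ΣA = 24559.18 mm², ΣAx̄ = 1933602.67 mm³, ΣAȳ = 2056487.78 mm³.
x̄ = 1933602.67/24559.18 = 78.73 mm; ȳ = 2056487.78/24559.18 = 83.74 mm.

x̄ = 78.73 mm, ȳ = 83.74 mm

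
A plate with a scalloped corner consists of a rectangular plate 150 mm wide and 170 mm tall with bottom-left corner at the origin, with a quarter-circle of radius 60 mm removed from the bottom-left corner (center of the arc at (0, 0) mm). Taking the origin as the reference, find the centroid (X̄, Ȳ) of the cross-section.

X̄ = 81.18 mm, Ȳ = 92.42 mm

Part | A | x̄ᵢ | ȳᵢ | A·x̄ᵢ | A·ȳᵢ
plate | 25500.00 | 75.00 | 85.00 | 1912500.00 | 2167500.00
removed quarter-circle | -2827.43 | 25.46 | 25.46 | -72000.00 | -72000.00
Σ | 22672.57 |  |  | 1840500.00 | 2095500.00
X̄ = 1840500.00 / 22672.57 = 81.18 mm
Ȳ = 2095500.00 / 22672.57 = 92.42 mm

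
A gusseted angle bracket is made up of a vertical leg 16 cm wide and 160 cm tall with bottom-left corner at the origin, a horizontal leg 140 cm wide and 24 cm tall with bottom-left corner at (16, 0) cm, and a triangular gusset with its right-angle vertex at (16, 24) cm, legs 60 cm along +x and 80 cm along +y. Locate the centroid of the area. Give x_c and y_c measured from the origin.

vertical leg: A = 16 × 160 = 2560.00, centroid at (8.00, 80.00).
horizontal leg: A = 140 × 24 = 3360.00, centroid at (86.00, 12.00).
gusset: A = ½·60·80 = 2400.00, centroid at (36.00, 50.67).
ΣA = 8320.00 cm², ΣAx_c = 395840.00 cm³, ΣAy_c = 366720.00 cm³.
x_c = 395840.00/8320.00 = 47.58 cm; y_c = 366720.00/8320.00 = 44.08 cm.

x_c = 47.58 cm, y_c = 44.08 cm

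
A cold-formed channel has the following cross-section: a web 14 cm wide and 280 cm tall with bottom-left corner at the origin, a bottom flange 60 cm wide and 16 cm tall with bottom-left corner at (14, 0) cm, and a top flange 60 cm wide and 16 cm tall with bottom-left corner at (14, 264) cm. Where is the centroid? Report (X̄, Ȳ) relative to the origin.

Part | A | x̄ᵢ | ȳᵢ | A·x̄ᵢ | A·ȳᵢ
web | 3920.00 | 7.00 | 140.00 | 27440.00 | 548800.00
bottom flange | 960.00 | 44.00 | 8.00 | 42240.00 | 7680.00
top flange | 960.00 | 44.00 | 272.00 | 42240.00 | 261120.00
Σ | 5840.00 |  |  | 111920.00 | 817600.00
X̄ = 111920.00 / 5840.00 = 19.16 cm
Ȳ = 817600.00 / 5840.00 = 140.00 cm

X̄ = 19.16 cm, Ȳ = 140.00 cm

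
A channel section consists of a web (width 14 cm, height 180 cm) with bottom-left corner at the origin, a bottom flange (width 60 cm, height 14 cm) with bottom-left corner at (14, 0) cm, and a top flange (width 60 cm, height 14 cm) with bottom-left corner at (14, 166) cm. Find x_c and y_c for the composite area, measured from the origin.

x_c = 21.80 cm, y_c = 90.00 cm

web: A = 14 × 180 = 2520.00, centroid at (7.00, 90.00).
bottom flange: A = 60 × 14 = 840.00, centroid at (44.00, 7.00).
top flange: A = 60 × 14 = 840.00, centroid at (44.00, 173.00).
ΣA = 4200.00 cm²
ΣAx_c = (2520.00)(7.00) + (840.00)(44.00) + (840.00)(44.00) = 91560.00 cm³
ΣAy_c = (2520.00)(90.00) + (840.00)(7.00) + (840.00)(173.00) = 378000.00 cm³
x_c = 91560.00 / 4200.00 = 21.80 cm
y_c = 378000.00 / 4200.00 = 90.00 cm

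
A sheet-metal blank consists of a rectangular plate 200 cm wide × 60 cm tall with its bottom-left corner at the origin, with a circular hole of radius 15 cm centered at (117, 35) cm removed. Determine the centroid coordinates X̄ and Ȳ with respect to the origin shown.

X̄ = 98.94 cm, Ȳ = 29.69 cm

plate: A = 200 × 60 = 12000.00, centroid at (100.00, 30.00).
hole: A = −π·15² = -706.86, centroid at (117.00, 35.00).
ΣA = 11293.14 cm², ΣAX̄ = 1117297.57 cm³, ΣAȲ = 335259.96 cm³.
X̄ = 1117297.57/11293.14 = 98.94 cm; Ȳ = 335259.96/11293.14 = 29.69 cm.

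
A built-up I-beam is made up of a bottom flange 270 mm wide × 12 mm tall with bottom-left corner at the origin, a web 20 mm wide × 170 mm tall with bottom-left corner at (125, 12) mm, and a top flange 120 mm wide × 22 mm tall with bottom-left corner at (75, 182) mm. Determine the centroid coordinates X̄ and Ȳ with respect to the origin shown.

X̄ = 135.00 mm, Ȳ = 92.54 mm

bottom flange: A = 270 × 12 = 3240.00, centroid at (135.00, 6.00).
web: A = 20 × 170 = 3400.00, centroid at (135.00, 97.00).
top flange: A = 120 × 22 = 2640.00, centroid at (135.00, 193.00).
ΣA = 9280.00 mm²
ΣAX̄ = (3240.00)(135.00) + (3400.00)(135.00) + (2640.00)(135.00) = 1252800.00 mm³
ΣAȲ = (3240.00)(6.00) + (3400.00)(97.00) + (2640.00)(193.00) = 858760.00 mm³
X̄ = 1252800.00 / 9280.00 = 135.00 mm
Ȳ = 858760.00 / 9280.00 = 92.54 mm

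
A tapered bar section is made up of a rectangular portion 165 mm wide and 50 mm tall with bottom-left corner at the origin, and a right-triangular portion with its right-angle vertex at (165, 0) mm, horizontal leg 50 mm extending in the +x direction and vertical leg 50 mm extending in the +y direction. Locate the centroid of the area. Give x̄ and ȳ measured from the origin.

x̄ = 95.55 mm, ȳ = 23.90 mm

Part | A | x̄ᵢ | ȳᵢ | A·x̄ᵢ | A·ȳᵢ
rectangular portion | 8250.00 | 82.50 | 25.00 | 680625.00 | 206250.00
triangular portion | 1250.00 | 181.67 | 16.67 | 227083.33 | 20833.33
Σ | 9500.00 |  |  | 907708.33 | 227083.33
x̄ = 907708.33 / 9500.00 = 95.55 mm
ȳ = 227083.33 / 9500.00 = 23.90 mm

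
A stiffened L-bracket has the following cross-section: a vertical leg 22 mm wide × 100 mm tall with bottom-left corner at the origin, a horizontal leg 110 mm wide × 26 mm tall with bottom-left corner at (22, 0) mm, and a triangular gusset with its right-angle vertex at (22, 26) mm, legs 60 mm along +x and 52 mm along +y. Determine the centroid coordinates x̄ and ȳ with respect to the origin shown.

vertical leg: A = 22 × 100 = 2200.00, centroid at (11.00, 50.00).
horizontal leg: A = 110 × 26 = 2860.00, centroid at (77.00, 13.00).
gusset: A = ½·60·52 = 1560.00, centroid at (42.00, 43.33).
ΣA = 6620.00 mm², ΣAx̄ = 309940.00 mm³, ΣAȳ = 214780.00 mm³.
x̄ = 309940.00/6620.00 = 46.82 mm; ȳ = 214780.00/6620.00 = 32.44 mm.

x̄ = 46.82 mm, ȳ = 32.44 mm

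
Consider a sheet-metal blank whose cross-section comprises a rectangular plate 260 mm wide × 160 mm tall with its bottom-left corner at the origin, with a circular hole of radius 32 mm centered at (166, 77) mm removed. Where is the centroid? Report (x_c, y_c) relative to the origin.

plate: A = 260 × 160 = 41600.00, centroid at (130.00, 80.00).
hole: A = −π·32² = -3216.99, centroid at (166.00, 77.00).
ΣA = 38383.01 mm², ΣAx_c = 4873979.51 mm³, ΣAy_c = 3080291.70 mm³.
x_c = 4873979.51/38383.01 = 126.98 mm; y_c = 3080291.70/38383.01 = 80.25 mm.

x_c = 126.98 mm, y_c = 80.25 mm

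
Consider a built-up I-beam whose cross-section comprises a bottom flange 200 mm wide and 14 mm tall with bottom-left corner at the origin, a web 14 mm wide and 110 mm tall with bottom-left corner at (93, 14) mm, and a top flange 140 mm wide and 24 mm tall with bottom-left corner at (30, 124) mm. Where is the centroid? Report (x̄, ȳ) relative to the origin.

x̄ = 100.00 mm, ȳ = 75.69 mm

Part | A | x̄ᵢ | ȳᵢ | A·x̄ᵢ | A·ȳᵢ
bottom flange | 2800.00 | 100.00 | 7.00 | 280000.00 | 19600.00
web | 1540.00 | 100.00 | 69.00 | 154000.00 | 106260.00
top flange | 3360.00 | 100.00 | 136.00 | 336000.00 | 456960.00
Σ | 7700.00 |  |  | 770000.00 | 582820.00
x̄ = 770000.00 / 7700.00 = 100.00 mm
ȳ = 582820.00 / 7700.00 = 75.69 mm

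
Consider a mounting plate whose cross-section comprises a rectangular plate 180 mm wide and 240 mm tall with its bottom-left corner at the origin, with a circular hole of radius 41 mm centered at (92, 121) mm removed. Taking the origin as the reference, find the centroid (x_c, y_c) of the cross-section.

Part | A | x̄ᵢ | ȳᵢ | A·x̄ᵢ | A·ȳᵢ
plate | 43200.00 | 90.00 | 120.00 | 3888000.00 | 5184000.00
hole | -5281.02 | 92.00 | 121.00 | -485853.59 | -639003.09
Σ | 37918.98 |  |  | 3402146.41 | 4544996.91
x_c = 3402146.41 / 37918.98 = 89.72 mm
y_c = 4544996.91 / 37918.98 = 119.86 mm

x_c = 89.72 mm, y_c = 119.86 mm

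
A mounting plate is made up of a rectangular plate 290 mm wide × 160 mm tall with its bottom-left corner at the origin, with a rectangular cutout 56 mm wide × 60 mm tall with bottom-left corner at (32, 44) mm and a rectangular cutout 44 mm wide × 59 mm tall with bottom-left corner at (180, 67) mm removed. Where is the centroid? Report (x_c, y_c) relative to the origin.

x_c = 148.40 mm, y_c = 79.44 mm

Part | A | x̄ᵢ | ȳᵢ | A·x̄ᵢ | A·ȳᵢ
plate | 46400.00 | 145.00 | 80.00 | 6728000.00 | 3712000.00
hole 1 | -3360.00 | 60.00 | 74.00 | -201600.00 | -248640.00
hole 2 | -2596.00 | 202.00 | 96.50 | -524392.00 | -250514.00
Σ | 40444.00 |  |  | 6002008.00 | 3212846.00
x_c = 6002008.00 / 40444.00 = 148.40 mm
y_c = 3212846.00 / 40444.00 = 79.44 mm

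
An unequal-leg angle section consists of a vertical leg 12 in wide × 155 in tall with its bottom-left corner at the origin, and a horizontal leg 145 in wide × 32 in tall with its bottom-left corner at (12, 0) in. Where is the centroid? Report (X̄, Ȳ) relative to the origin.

vertical leg: A = 12 × 155 = 1860.00, centroid at (6.00, 77.50).
horizontal leg: A = 145 × 32 = 4640.00, centroid at (84.50, 16.00).
ΣA = 6500.00 in²
ΣAX̄ = (1860.00)(6.00) + (4640.00)(84.50) = 403240.00 in³
ΣAȲ = (1860.00)(77.50) + (4640.00)(16.00) = 218390.00 in³
X̄ = 403240.00 / 6500.00 = 62.04 in
Ȳ = 218390.00 / 6500.00 = 33.60 in

X̄ = 62.04 in, Ȳ = 33.60 in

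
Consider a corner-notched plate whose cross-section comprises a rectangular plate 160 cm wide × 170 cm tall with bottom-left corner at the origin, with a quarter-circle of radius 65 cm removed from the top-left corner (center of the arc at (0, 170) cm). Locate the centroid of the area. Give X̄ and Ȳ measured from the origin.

X̄ = 87.28 cm, Ȳ = 77.02 cm

plate: A = 160 × 170 = 27200.00, centroid at (80.00, 85.00).
removed quarter-circle: A = −¼π·65² = -3318.31, centroid at (27.59, 142.41).
ΣA = 23881.69 cm², ΣAX̄ = 2084458.33 cm³, ΣAȲ = 1839429.44 cm³.
X̄ = 2084458.33/23881.69 = 87.28 cm; Ȳ = 1839429.44/23881.69 = 77.02 cm.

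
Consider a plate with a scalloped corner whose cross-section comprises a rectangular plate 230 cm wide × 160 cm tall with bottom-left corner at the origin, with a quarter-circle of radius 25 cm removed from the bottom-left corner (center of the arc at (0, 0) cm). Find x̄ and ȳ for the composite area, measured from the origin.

x̄ = 116.41 cm, ȳ = 80.94 cm

plate: A = 230 × 160 = 36800.00, centroid at (115.00, 80.00).
removed quarter-circle: A = −¼π·25² = -490.87, centroid at (10.61, 10.61).
ΣA = 36309.13 cm²
ΣAx̄ = (36800.00)(115.00) + (-490.87)(10.61) = 4226791.67 cm³
ΣAȳ = (36800.00)(80.00) + (-490.87)(10.61) = 2938791.67 cm³
x̄ = 4226791.67 / 36309.13 = 116.41 cm
ȳ = 2938791.67 / 36309.13 = 80.94 cm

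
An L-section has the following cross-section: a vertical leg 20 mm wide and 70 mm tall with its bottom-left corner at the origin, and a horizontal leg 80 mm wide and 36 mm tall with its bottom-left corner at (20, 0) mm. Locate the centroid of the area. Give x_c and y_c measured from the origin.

vertical leg: A = 20 × 70 = 1400.00, centroid at (10.00, 35.00).
horizontal leg: A = 80 × 36 = 2880.00, centroid at (60.00, 18.00).
ΣA = 4280.00 mm², ΣAx_c = 186800.00 mm³, ΣAy_c = 100840.00 mm³.
x_c = 186800.00/4280.00 = 43.64 mm; y_c = 100840.00/4280.00 = 23.56 mm.

x_c = 43.64 mm, y_c = 23.56 mm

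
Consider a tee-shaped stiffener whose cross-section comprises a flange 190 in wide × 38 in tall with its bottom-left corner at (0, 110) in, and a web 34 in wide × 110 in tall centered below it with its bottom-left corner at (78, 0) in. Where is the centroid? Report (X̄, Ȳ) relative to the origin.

X̄ = 95.00 in, Ȳ = 103.75 in

Part | A | x̄ᵢ | ȳᵢ | A·x̄ᵢ | A·ȳᵢ
web | 3740.00 | 95.00 | 55.00 | 355300.00 | 205700.00
flange | 7220.00 | 95.00 | 129.00 | 685900.00 | 931380.00
Σ | 10960.00 |  |  | 1041200.00 | 1137080.00
X̄ = 1041200.00 / 10960.00 = 95.00 in
Ȳ = 1137080.00 / 10960.00 = 103.75 in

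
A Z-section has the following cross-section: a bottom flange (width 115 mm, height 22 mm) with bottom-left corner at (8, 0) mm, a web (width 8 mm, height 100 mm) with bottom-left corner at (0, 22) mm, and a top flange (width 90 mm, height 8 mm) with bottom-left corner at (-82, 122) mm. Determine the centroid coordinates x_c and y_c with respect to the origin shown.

Part | A | x̄ᵢ | ȳᵢ | A·x̄ᵢ | A·ȳᵢ
bottom flange | 2530.00 | 65.50 | 11.00 | 165715.00 | 27830.00
web | 800.00 | 4.00 | 72.00 | 3200.00 | 57600.00
top flange | 720.00 | -37.00 | 126.00 | -26640.00 | 90720.00
Σ | 4050.00 |  |  | 142275.00 | 176150.00
x_c = 142275.00 / 4050.00 = 35.13 mm
y_c = 176150.00 / 4050.00 = 43.49 mm

x_c = 35.13 mm, y_c = 43.49 mm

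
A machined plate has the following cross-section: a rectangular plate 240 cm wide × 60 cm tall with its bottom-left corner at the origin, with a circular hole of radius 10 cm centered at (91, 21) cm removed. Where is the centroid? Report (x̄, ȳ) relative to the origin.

x̄ = 120.65 cm, ȳ = 30.20 cm

Part | A | x̄ᵢ | ȳᵢ | A·x̄ᵢ | A·ȳᵢ
plate | 14400.00 | 120.00 | 30.00 | 1728000.00 | 432000.00
hole | -314.16 | 91.00 | 21.00 | -28588.49 | -6597.34
Σ | 14085.84 |  |  | 1699411.51 | 425402.66
x̄ = 1699411.51 / 14085.84 = 120.65 cm
ȳ = 425402.66 / 14085.84 = 30.20 cm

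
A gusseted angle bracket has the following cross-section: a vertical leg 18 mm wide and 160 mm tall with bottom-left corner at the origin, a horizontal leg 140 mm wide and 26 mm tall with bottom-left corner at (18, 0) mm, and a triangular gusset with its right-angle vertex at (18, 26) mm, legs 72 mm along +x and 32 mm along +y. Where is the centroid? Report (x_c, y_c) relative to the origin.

Part | A | x̄ᵢ | ȳᵢ | A·x̄ᵢ | A·ȳᵢ
vertical leg | 2880.00 | 9.00 | 80.00 | 25920.00 | 230400.00
horizontal leg | 3640.00 | 88.00 | 13.00 | 320320.00 | 47320.00
gusset | 1152.00 | 42.00 | 36.67 | 48384.00 | 42240.00
Σ | 7672.00 |  |  | 394624.00 | 319960.00
x_c = 394624.00 / 7672.00 = 51.44 mm
y_c = 319960.00 / 7672.00 = 41.70 mm

x_c = 51.44 mm, y_c = 41.70 mm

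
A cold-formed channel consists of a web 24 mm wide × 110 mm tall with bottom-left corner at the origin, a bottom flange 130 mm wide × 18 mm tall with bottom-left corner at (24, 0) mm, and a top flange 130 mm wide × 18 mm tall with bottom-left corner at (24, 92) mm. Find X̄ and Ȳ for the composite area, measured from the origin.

Part | A | x̄ᵢ | ȳᵢ | A·x̄ᵢ | A·ȳᵢ
web | 2640.00 | 12.00 | 55.00 | 31680.00 | 145200.00
bottom flange | 2340.00 | 89.00 | 9.00 | 208260.00 | 21060.00
top flange | 2340.00 | 89.00 | 101.00 | 208260.00 | 236340.00
Σ | 7320.00 |  |  | 448200.00 | 402600.00
X̄ = 448200.00 / 7320.00 = 61.23 mm
Ȳ = 402600.00 / 7320.00 = 55.00 mm

X̄ = 61.23 mm, Ȳ = 55.00 mm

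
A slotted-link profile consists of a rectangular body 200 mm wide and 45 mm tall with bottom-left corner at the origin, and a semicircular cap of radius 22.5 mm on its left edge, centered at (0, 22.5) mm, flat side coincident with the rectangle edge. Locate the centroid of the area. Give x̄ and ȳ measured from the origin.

rectangular body: A = 200 × 45 = 9000.00, centroid at (100.00, 22.50).
semicircular end: A = ½π·22.5² = 795.22, centroid at (-9.55, 22.50).
ΣA = 9795.22 mm²
ΣAx̄ = (9000.00)(100.00) + (795.22)(-9.55) = 892406.25 mm³
ΣAȳ = (9000.00)(22.50) + (795.22)(22.50) = 220392.35 mm³
x̄ = 892406.25 / 9795.22 = 91.11 mm
ȳ = 220392.35 / 9795.22 = 22.50 mm

x̄ = 91.11 mm, ȳ = 22.50 mm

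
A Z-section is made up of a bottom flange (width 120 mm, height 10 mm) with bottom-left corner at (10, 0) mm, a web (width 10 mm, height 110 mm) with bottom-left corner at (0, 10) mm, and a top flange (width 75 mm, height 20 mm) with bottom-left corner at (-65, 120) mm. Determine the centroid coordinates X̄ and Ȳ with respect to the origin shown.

Part | A | x̄ᵢ | ȳᵢ | A·x̄ᵢ | A·ȳᵢ
bottom flange | 1200.00 | 70.00 | 5.00 | 84000.00 | 6000.00
web | 1100.00 | 5.00 | 65.00 | 5500.00 | 71500.00
top flange | 1500.00 | -27.50 | 130.00 | -41250.00 | 195000.00
Σ | 3800.00 |  |  | 48250.00 | 272500.00
X̄ = 48250.00 / 3800.00 = 12.70 mm
Ȳ = 272500.00 / 3800.00 = 71.71 mm

X̄ = 12.70 mm, Ȳ = 71.71 mm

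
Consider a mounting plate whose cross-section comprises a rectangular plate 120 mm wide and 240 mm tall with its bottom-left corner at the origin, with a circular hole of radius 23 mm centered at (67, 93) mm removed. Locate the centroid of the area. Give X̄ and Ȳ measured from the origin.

X̄ = 59.57 mm, Ȳ = 121.65 mm

plate: A = 120 × 240 = 28800.00, centroid at (60.00, 120.00).
hole: A = −π·23² = -1661.90, centroid at (67.00, 93.00).
ΣA = 27138.10 mm²
ΣAX̄ = (28800.00)(60.00) + (-1661.90)(67.00) = 1616652.53 mm³
ΣAȲ = (28800.00)(120.00) + (-1661.90)(93.00) = 3301443.07 mm³
X̄ = 1616652.53 / 27138.10 = 59.57 mm
Ȳ = 3301443.07 / 27138.10 = 121.65 mm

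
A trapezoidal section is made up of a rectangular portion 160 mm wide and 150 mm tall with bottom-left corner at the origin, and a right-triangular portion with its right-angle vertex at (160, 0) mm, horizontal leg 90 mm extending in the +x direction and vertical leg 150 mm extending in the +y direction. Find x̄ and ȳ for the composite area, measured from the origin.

x̄ = 104.15 mm, ȳ = 69.51 mm

rectangular portion: A = 160 × 150 = 24000.00, centroid at (80.00, 75.00).
triangular portion: A = ½·90·150 = 6750.00, centroid at (190.00, 50.00).
ΣA = 30750.00 mm²
ΣAx̄ = (24000.00)(80.00) + (6750.00)(190.00) = 3202500.00 mm³
ΣAȳ = (24000.00)(75.00) + (6750.00)(50.00) = 2137500.00 mm³
x̄ = 3202500.00 / 30750.00 = 104.15 mm
ȳ = 2137500.00 / 30750.00 = 69.51 mm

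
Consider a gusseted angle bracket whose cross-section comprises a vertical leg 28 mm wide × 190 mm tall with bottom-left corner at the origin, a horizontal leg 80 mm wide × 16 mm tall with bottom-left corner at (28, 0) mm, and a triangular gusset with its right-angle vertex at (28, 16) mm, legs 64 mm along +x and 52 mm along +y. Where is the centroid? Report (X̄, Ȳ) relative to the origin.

vertical leg: A = 28 × 190 = 5320.00, centroid at (14.00, 95.00).
horizontal leg: A = 80 × 16 = 1280.00, centroid at (68.00, 8.00).
gusset: A = ½·64·52 = 1664.00, centroid at (49.33, 33.33).
ΣA = 8264.00 mm², ΣAX̄ = 243610.67 mm³, ΣAȲ = 571106.67 mm³.
X̄ = 243610.67/8264.00 = 29.48 mm; Ȳ = 571106.67/8264.00 = 69.11 mm.

X̄ = 29.48 mm, Ȳ = 69.11 mm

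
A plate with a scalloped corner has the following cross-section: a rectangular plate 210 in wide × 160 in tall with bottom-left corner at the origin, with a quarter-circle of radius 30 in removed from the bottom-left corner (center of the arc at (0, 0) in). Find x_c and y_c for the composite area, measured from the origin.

plate: A = 210 × 160 = 33600.00, centroid at (105.00, 80.00).
removed quarter-circle: A = −¼π·30² = -706.86, centroid at (12.73, 12.73).
ΣA = 32893.14 in²
ΣAx_c = (33600.00)(105.00) + (-706.86)(12.73) = 3519000.00 in³
ΣAy_c = (33600.00)(80.00) + (-706.86)(12.73) = 2679000.00 in³
x_c = 3519000.00 / 32893.14 = 106.98 in
y_c = 2679000.00 / 32893.14 = 81.45 in

x_c = 106.98 in, y_c = 81.45 in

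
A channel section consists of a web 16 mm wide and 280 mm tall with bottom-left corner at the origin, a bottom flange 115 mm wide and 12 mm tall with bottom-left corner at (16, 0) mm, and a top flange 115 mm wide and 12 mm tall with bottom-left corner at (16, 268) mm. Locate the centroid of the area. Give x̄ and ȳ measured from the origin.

Part | A | x̄ᵢ | ȳᵢ | A·x̄ᵢ | A·ȳᵢ
web | 4480.00 | 8.00 | 140.00 | 35840.00 | 627200.00
bottom flange | 1380.00 | 73.50 | 6.00 | 101430.00 | 8280.00
top flange | 1380.00 | 73.50 | 274.00 | 101430.00 | 378120.00
Σ | 7240.00 |  |  | 238700.00 | 1013600.00
x̄ = 238700.00 / 7240.00 = 32.97 mm
ȳ = 1013600.00 / 7240.00 = 140.00 mm

x̄ = 32.97 mm, ȳ = 140.00 mm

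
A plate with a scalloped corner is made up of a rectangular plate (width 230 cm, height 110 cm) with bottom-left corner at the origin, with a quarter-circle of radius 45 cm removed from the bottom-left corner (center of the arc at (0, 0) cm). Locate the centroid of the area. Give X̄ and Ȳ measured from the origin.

Part | A | x̄ᵢ | ȳᵢ | A·x̄ᵢ | A·ȳᵢ
plate | 25300.00 | 115.00 | 55.00 | 2909500.00 | 1391500.00
removed quarter-circle | -1590.43 | 19.10 | 19.10 | -30375.00 | -30375.00
Σ | 23709.57 |  |  | 2879125.00 | 1361125.00
X̄ = 2879125.00 / 23709.57 = 121.43 cm
Ȳ = 1361125.00 / 23709.57 = 57.41 cm

X̄ = 121.43 cm, Ȳ = 57.41 cm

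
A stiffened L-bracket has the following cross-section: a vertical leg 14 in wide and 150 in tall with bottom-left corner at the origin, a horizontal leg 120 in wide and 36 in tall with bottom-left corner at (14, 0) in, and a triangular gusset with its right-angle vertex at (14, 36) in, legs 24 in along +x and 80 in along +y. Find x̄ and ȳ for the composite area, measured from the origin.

x̄ = 48.17 in, ȳ = 40.03 in

Part | A | x̄ᵢ | ȳᵢ | A·x̄ᵢ | A·ȳᵢ
vertical leg | 2100.00 | 7.00 | 75.00 | 14700.00 | 157500.00
horizontal leg | 4320.00 | 74.00 | 18.00 | 319680.00 | 77760.00
gusset | 960.00 | 22.00 | 62.67 | 21120.00 | 60160.00
Σ | 7380.00 |  |  | 355500.00 | 295420.00
x̄ = 355500.00 / 7380.00 = 48.17 in
ȳ = 295420.00 / 7380.00 = 40.03 in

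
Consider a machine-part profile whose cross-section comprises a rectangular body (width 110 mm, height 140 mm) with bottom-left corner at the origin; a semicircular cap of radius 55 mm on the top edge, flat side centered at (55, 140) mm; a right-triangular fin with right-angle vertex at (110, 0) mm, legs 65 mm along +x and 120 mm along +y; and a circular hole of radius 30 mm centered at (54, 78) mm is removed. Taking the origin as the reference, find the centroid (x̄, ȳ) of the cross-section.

x̄ = 69.22 mm, ȳ = 84.32 mm

rectangular body: A = 110 × 140 = 15400.00, centroid at (55.00, 70.00).
semicircular top: A = ½π·55² = 4751.66, centroid at (55.00, 163.34).
triangular fin: A = ½·65·120 = 3900.00, centroid at (131.67, 40.00).
hole: A = −π·30² = -2827.43, centroid at (54.00, 78.00).
ΣA = 21224.23 mm², ΣAx̄ = 1469159.84 mm³, ΣAȳ = 1789609.11 mm³.
x̄ = 1469159.84/21224.23 = 69.22 mm; ȳ = 1789609.11/21224.23 = 84.32 mm.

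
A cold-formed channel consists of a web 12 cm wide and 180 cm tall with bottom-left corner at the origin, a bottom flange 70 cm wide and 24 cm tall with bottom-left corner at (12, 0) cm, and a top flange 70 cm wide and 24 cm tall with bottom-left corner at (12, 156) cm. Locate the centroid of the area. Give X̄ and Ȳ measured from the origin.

Part | A | x̄ᵢ | ȳᵢ | A·x̄ᵢ | A·ȳᵢ
web | 2160.00 | 6.00 | 90.00 | 12960.00 | 194400.00
bottom flange | 1680.00 | 47.00 | 12.00 | 78960.00 | 20160.00
top flange | 1680.00 | 47.00 | 168.00 | 78960.00 | 282240.00
Σ | 5520.00 |  |  | 170880.00 | 496800.00
X̄ = 170880.00 / 5520.00 = 30.96 cm
Ȳ = 496800.00 / 5520.00 = 90.00 cm

X̄ = 30.96 cm, Ȳ = 90.00 cm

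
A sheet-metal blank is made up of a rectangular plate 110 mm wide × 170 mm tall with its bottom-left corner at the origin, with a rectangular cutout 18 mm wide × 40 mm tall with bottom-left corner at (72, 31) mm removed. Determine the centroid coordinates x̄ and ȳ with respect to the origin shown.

Part | A | x̄ᵢ | ȳᵢ | A·x̄ᵢ | A·ȳᵢ
plate | 18700.00 | 55.00 | 85.00 | 1028500.00 | 1589500.00
hole | -720.00 | 81.00 | 51.00 | -58320.00 | -36720.00
Σ | 17980.00 |  |  | 970180.00 | 1552780.00
x̄ = 970180.00 / 17980.00 = 53.96 mm
ȳ = 1552780.00 / 17980.00 = 86.36 mm

x̄ = 53.96 mm, ȳ = 86.36 mm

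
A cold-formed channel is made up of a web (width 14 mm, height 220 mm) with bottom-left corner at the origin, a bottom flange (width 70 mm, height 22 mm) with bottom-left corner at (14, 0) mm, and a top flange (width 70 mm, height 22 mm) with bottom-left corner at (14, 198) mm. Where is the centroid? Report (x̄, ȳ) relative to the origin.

x̄ = 28.00 mm, ȳ = 110.00 mm

web: A = 14 × 220 = 3080.00, centroid at (7.00, 110.00).
bottom flange: A = 70 × 22 = 1540.00, centroid at (49.00, 11.00).
top flange: A = 70 × 22 = 1540.00, centroid at (49.00, 209.00).
ΣA = 6160.00 mm², ΣAx̄ = 172480.00 mm³, ΣAȳ = 677600.00 mm³.
x̄ = 172480.00/6160.00 = 28.00 mm; ȳ = 677600.00/6160.00 = 110.00 mm.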